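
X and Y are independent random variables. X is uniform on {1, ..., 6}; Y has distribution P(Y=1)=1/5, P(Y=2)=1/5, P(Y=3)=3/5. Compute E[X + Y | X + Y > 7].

P(X + Y > 7) = 7/30.
Summing (X+Y)·P(x,y) over outcomes with X + Y > 7 gives 59/30.
E[X + Y | X + Y > 7] = (59/30) / (7/30) = 59/7.

59/7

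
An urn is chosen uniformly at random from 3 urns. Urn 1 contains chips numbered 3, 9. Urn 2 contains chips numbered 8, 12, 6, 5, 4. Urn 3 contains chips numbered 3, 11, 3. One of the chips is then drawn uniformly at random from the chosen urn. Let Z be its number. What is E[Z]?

E[Z | urn 1] = (3+9)/2 = 6.
E[Z | urn 2] = (8+12+6+5+4)/5 = 7.
E[Z | urn 3] = (3+11+3)/3 = 17/3.
By the law of total expectation,
E[Z] = (1/3)·(6) + (1/3)·(7) + (1/3)·(17/3) = 56/9.

56/9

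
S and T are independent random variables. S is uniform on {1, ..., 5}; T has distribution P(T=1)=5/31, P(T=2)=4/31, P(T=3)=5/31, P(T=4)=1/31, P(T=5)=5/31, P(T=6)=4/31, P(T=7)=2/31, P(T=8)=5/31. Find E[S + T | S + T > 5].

243/28

P(S + T > 5) = 112/155.
Summing (S+T)·P(x,y) over outcomes with S + T > 5 gives 972/155.
E[S + T | S + T > 5] = (972/155) / (112/155) = 243/28.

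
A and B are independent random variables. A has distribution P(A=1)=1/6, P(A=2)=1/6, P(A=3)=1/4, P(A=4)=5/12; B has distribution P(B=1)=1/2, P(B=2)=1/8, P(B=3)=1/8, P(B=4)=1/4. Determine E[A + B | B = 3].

71/12

P(B = 3) = 1/8.
Summing (A+B)·P(x,y) over outcomes with B = 3 gives 71/96.
E[A + B | B = 3] = (71/96) / (1/8) = 71/12.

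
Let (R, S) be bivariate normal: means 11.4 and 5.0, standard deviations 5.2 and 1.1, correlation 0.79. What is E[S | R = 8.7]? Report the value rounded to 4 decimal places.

The regression of S on R has slope ρ·σ_S/σ_R and passes through (μ_R, μ_S).
E[S | R=8.7] = 5.0 + (0.79)·(1.1/5.2)·(8.7 − (11.4)) = 5.0 + (0.16712)·(-2.7) = 4.5488.

4.5488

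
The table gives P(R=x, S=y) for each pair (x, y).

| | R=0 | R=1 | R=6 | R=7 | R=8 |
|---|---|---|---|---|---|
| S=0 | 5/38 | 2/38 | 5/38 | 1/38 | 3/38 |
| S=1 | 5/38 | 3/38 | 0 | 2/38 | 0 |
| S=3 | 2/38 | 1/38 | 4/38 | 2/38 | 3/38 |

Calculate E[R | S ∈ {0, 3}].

P(S ∈ {0, 3}) = 14/19.
Summing R·P(R=x,S=y) over the conditioning event gives 63/19.
E[R | S ∈ {0, 3}] = (63/19) / (14/19) = 9/2.

9/2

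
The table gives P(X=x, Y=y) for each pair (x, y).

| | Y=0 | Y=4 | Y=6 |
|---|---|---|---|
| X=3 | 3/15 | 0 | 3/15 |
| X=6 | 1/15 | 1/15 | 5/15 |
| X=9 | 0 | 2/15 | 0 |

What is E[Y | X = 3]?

3

P(X = 3) = 2/5.
Σ Y·P over the event = 0·(3/15) + 6·(3/15) = 6/5.
E[Y | X = 3] = (6/5) / (2/5) = 3.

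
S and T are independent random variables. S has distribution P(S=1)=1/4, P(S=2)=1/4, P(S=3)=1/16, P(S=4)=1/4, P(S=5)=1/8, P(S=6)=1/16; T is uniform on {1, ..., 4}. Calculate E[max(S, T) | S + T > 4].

182/43

P(S + T > 4) = 43/64.
Summing max(S,T)·P(x,y) over outcomes with S + T > 4 gives 91/32.
E[max(S, T) | S + T > 4] = (91/32) / (43/64) = 182/43.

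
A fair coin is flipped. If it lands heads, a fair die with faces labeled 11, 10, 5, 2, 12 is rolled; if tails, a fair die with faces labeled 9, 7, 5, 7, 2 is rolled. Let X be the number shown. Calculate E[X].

7

E[X | heads] = (11+10+5+2+12)/5 = 8.
E[X | tails] = (9+7+5+7+2)/5 = 6.
By the law of total expectation,
E[X] = (1/2)·(8) + (1/2)·(6) = 7.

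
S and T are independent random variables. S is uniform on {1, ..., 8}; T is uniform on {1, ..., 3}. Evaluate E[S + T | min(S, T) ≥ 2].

P(min(S, T) ≥ 2) = 7/12.
Summing (S+T)·P(x,y) over outcomes with min(S, T) ≥ 2 gives 35/8.
E[S + T | min(S, T) ≥ 2] = (35/8) / (7/12) = 15/2.

15/2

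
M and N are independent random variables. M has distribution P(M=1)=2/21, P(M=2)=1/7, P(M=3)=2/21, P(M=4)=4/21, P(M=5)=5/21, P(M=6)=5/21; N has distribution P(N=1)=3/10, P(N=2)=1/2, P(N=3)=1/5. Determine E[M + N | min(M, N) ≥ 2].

885/133

P(min(M, N) ≥ 2) = 19/30.
Summing (M+N)·P(x,y) over outcomes with min(M, N) ≥ 2 gives 59/14.
E[M + N | min(M, N) ≥ 2] = (59/14) / (19/30) = 885/133.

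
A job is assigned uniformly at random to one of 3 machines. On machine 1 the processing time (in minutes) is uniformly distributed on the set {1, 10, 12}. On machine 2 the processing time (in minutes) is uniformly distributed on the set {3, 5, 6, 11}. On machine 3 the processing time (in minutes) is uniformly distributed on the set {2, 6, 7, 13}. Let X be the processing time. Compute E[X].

E[X | machine 1] = (1+10+12)/3 = 23/3.
E[X | machine 2] = (3+5+6+11)/4 = 25/4.
E[X | machine 3] = (2+6+7+13)/4 = 7.
By the law of total expectation,
E[X] = (1/3)·(23/3) + (1/3)·(25/4) + (1/3)·(7) = 251/36.

251/36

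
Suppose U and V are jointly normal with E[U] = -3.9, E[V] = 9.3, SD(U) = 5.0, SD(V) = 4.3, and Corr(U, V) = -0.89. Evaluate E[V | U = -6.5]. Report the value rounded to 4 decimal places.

11.2900

E[V | U=x] = μ_V + ρ(σ_V/σ_U)(x − μ_U) for jointly normal variables.
E[V | U=-6.5] = 9.3 + (-0.89)·(4.3/5.0)·(-6.5 − (-3.9)) = 9.3 + (-0.7654)·(-2.6) = 11.2900.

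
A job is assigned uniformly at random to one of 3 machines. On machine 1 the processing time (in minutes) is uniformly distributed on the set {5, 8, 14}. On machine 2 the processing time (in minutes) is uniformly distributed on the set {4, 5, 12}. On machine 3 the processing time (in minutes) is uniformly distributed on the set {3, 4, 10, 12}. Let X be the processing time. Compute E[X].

31/4

E[X | machine 1] = (5+8+14)/3 = 9.
E[X | machine 2] = (4+5+12)/3 = 7.
E[X | machine 3] = (3+4+10+12)/4 = 29/4.
By the law of total expectation,
E[X] = (1/3)·(9) + (1/3)·(7) + (1/3)·(29/4) = 31/4.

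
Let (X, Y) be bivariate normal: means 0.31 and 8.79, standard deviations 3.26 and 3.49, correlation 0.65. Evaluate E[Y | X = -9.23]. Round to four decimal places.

E[Y | X=x] = μ_Y + ρ(σ_Y/σ_X)(x − μ_X) for jointly normal variables.
E[Y | X=-9.23] = 8.79 + (0.65)·(3.49/3.26)·(-9.23 − (0.31)) = 8.79 + (0.69586)·(-9.54) = 2.1515.

2.1515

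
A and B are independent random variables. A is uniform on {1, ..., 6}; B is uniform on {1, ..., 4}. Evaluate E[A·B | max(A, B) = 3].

27/5

P(max(A, B) = 3) = 5/24.
Summing AB·P(x,y) over outcomes with max(A, B) = 3 gives 9/8.
E[A·B | max(A, B) = 3] = (9/8) / (5/24) = 27/5.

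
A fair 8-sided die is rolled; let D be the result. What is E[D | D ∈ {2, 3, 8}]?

P(D ∈ {2, 3, 8}) = 3/8.
Σ over the event: 2·1/8 + 3·1/8 + 8·1/8 = 13/8.
E[D | D ∈ {2, 3, 8}] = (13/8) / (3/8) = 13/3.

13/3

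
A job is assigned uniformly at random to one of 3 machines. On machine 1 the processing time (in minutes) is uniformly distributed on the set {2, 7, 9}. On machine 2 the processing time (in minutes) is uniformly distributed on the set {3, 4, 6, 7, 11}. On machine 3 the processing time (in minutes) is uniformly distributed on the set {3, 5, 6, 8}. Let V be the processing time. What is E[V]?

59/10

E[V | machine 1] = (2+7+9)/3 = 6.
E[V | machine 2] = (3+4+6+7+11)/5 = 31/5.
E[V | machine 3] = (3+5+6+8)/4 = 11/2.
E[V] = (1/3)·(6) + (1/3)·(31/5) + (1/3)·(11/2) = 59/10.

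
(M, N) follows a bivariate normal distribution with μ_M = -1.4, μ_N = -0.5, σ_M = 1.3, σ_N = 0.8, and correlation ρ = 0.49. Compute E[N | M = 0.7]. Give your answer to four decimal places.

E[N | M=x] = μ_N + ρ(σ_N/σ_M)(x − μ_M) for jointly normal variables.
E[N | M=0.7] = -0.5 + (0.49)·(0.8/1.3)·(0.7 − (-1.4)) = -0.5 + (0.30154)·(2.1) = 0.1332.

0.1332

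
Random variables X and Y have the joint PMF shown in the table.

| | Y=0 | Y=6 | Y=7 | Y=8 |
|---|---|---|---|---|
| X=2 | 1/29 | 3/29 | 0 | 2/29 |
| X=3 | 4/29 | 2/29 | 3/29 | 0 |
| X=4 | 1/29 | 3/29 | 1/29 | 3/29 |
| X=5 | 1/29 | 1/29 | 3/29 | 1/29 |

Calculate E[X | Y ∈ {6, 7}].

57/16

P(Y ∈ {6, 7}) = 16/29.
Σ X·P over the event = 2·(3/29) + 3·(2/29) + 3·(3/29) + 4·(3/29) + 4·(1/29) + 5·(1/29) + 5·(3/29) = 57/29.
E[X | Y ∈ {6, 7}] = (57/29) / (16/29) = 57/16.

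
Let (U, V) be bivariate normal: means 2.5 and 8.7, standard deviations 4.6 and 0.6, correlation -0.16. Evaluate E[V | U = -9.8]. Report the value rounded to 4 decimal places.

The regression of V on U has slope ρ·σ_V/σ_U and passes through (μ_U, μ_V).
E[V | U=-9.8] = 8.7 + (-0.16)·(0.6/4.6)·(-9.8 − (2.5)) = 8.7 + (-0.02087)·(-12.3) = 8.9567.

8.9567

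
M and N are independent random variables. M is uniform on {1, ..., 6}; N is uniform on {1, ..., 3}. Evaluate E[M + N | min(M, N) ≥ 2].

P(min(M, N) ≥ 2) = 5/9.
Summing (M+N)·P(x,y) over outcomes with min(M, N) ≥ 2 gives 65/18.
E[M + N | min(M, N) ≥ 2] = (65/18) / (5/9) = 13/2.

13/2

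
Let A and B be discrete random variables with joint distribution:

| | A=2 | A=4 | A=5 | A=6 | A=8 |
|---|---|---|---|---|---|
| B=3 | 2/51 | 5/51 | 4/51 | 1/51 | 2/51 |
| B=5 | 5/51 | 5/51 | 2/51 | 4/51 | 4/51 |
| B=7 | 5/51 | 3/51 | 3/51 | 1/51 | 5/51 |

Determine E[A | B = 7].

83/17

P(B = 7) = 1/3.
Σ A·P over the event = 2·(5/51) + 4·(3/51) + 5·(3/51) + 6·(1/51) + 8·(5/51) = 83/51.
E[A | B = 7] = (83/51) / (1/3) = 83/17.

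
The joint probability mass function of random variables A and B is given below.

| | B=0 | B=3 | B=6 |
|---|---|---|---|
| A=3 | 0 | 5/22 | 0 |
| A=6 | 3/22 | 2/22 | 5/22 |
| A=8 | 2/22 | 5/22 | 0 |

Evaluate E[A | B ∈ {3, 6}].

97/17

P(B ∈ {3, 6}) = 17/22.
Σ A·P over the event = 3·(5/22) + 6·(2/22) + 6·(5/22) + 8·(5/22) = 97/22.
E[A | B ∈ {3, 6}] = (97/22) / (17/22) = 97/17.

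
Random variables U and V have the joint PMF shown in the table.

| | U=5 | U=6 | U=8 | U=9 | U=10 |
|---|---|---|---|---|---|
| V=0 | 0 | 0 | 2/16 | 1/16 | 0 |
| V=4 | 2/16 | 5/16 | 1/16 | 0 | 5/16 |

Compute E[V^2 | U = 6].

P(U = 6) = 5/16.
Summing V^2·P(U=x,V=y) over the conditioning event gives 5.
E[V^2 | U = 6] = (5) / (5/16) = 16.

16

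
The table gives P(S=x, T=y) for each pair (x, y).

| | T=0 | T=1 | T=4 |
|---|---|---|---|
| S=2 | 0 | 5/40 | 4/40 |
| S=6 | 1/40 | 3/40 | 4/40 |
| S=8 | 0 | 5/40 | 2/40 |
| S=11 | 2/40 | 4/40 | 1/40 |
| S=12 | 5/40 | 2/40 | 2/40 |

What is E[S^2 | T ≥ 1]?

P(T ≥ 1) = 4/5.
Summing S^2·P(S=x,T=y) over the conditioning event gives 1917/40.
E[S^2 | T ≥ 1] = (1917/40) / (4/5) = 1917/32.

1917/32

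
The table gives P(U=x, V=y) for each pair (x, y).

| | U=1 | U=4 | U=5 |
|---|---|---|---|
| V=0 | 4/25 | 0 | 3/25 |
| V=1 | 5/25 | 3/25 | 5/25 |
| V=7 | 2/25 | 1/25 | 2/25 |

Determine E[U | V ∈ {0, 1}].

61/20

P(V ∈ {0, 1}) = 4/5.
Σ U·P over the event = 1·(4/25) + 1·(5/25) + 4·(3/25) + 5·(3/25) + 5·(5/25) = 61/25.
E[U | V ∈ {0, 1}] = (61/25) / (4/5) = 61/20.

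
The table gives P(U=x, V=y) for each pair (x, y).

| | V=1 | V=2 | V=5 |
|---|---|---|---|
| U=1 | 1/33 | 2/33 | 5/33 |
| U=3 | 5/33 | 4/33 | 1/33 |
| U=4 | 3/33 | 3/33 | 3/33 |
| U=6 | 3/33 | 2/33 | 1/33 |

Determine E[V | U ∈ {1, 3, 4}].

P(U ∈ {1, 3, 4}) = 9/11.
Summing V·P(U=x,V=y) over the conditioning event gives 24/11.
E[V | U ∈ {1, 3, 4}] = (24/11) / (9/11) = 8/3.

8/3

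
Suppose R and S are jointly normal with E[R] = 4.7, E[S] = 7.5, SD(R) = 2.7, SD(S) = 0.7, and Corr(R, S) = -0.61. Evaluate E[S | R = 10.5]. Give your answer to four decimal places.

6.5827

E[S | R=x] = μ_S + ρ(σ_S/σ_R)(x − μ_R) for jointly normal variables.
E[S | R=10.5] = 7.5 + (-0.61)·(0.7/2.7)·(10.5 − (4.7)) = 7.5 + (-0.15815)·(5.8) = 6.5827.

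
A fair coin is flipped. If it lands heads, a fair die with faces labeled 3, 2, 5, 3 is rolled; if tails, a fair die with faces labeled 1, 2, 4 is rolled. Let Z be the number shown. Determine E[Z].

E[Z | heads] = (3+2+5+3)/4 = 13/4.
E[Z | tails] = (1+2+4)/3 = 7/3.
E[Z] = (1/2)·(13/4) + (1/2)·(7/3) = 67/24.

67/24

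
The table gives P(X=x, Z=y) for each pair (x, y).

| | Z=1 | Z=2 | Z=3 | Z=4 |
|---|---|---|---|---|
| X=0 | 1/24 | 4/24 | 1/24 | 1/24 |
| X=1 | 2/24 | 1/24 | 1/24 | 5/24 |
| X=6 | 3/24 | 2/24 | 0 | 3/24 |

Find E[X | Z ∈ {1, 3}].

P(Z ∈ {1, 3}) = 1/3.
Σ X·P over the event = 0·(1/24) + 0·(1/24) + 1·(2/24) + 1·(1/24) + 6·(3/24) = 7/8.
E[X | Z ∈ {1, 3}] = (7/8) / (1/3) = 21/8.

21/8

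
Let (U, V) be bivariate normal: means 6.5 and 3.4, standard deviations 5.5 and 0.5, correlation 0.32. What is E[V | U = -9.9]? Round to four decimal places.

For a bivariate normal, E[V | U=x] = μ_V + ρ·(σ_V/σ_U)·(x − μ_U).
E[V | U=-9.9] = 3.4 + (0.32)·(0.5/5.5)·(-9.9 − (6.5)) = 3.4 + (0.029091)·(-16.4) = 2.9229.

2.9229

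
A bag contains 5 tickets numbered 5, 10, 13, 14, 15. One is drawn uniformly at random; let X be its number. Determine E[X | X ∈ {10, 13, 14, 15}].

13

P(X ∈ {10, 13, 14, 15}) = 4/5.
Σ over the event: 10·1/5 + 13·1/5 + 14·1/5 + 15·1/5 = 52/5.
E[X | X ∈ {10, 13, 14, 15}] = (52/5) / (4/5) = 13.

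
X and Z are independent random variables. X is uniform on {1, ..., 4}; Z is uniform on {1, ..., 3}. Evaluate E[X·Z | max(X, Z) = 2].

Outcomes with max(X, Z) = 2: (1,2), (2,1), (2,2), each with probability 1/12.
E[X·Z | max(X, Z) = 2] = (2 + 2 + 4) / 3 = 8/3.

8/3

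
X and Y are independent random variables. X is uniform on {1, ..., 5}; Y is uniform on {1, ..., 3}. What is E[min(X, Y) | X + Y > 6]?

8/3

P(X + Y > 6) = 1/5.
Summing min(X,Y)·P(x,y) over outcomes with X + Y > 6 gives 8/15.
E[min(X, Y) | X + Y > 6] = (8/15) / (1/5) = 8/3.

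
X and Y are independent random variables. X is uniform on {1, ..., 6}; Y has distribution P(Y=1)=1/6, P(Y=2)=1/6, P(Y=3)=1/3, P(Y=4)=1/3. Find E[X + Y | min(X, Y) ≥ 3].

P(min(X, Y) ≥ 3) = 4/9.
Summing (X+Y)·P(x,y) over outcomes with min(X, Y) ≥ 3 gives 32/9.
E[X + Y | min(X, Y) ≥ 3] = (32/9) / (4/9) = 8.

8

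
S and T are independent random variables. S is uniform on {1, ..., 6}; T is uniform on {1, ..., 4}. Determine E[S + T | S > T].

P(S > T) = 7/12.
Summing (S+T)·P(x,y) over outcomes with S > T gives 47/12.
E[S + T | S > T] = (47/12) / (7/12) = 47/7.

47/7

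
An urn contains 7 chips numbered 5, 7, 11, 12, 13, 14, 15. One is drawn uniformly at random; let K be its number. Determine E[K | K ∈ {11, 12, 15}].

P(K ∈ {11, 12, 15}) = 3/7.
Σ over the event: 11·1/7 + 12·1/7 + 15·1/7 = 38/7.
E[K | K ∈ {11, 12, 15}] = (38/7) / (3/7) = 38/3.

38/3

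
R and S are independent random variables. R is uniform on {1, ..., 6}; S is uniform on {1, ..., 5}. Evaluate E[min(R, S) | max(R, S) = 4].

P(max(R, S) = 4) = 7/30.
Summing min(R,S)·P(x,y) over outcomes with max(R, S) = 4 gives 8/15.
E[min(R, S) | max(R, S) = 4] = (8/15) / (7/30) = 16/7.

16/7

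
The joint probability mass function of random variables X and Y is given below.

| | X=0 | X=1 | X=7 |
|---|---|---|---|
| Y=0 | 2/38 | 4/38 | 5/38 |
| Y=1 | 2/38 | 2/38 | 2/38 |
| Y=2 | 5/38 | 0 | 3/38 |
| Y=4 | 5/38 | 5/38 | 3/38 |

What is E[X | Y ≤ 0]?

39/11

P(Y ≤ 0) = 11/38.
Summing X·P(X=x,Y=y) over the conditioning event gives 39/38.
E[X | Y ≤ 0] = (39/38) / (11/38) = 39/11.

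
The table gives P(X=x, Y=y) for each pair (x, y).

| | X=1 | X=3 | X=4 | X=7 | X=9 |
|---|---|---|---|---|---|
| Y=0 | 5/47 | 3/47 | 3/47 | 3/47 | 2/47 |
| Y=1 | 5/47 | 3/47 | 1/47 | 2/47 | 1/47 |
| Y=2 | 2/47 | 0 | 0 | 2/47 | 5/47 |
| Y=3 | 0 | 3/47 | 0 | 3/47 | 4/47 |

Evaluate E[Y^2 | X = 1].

13/12

P(X = 1) = 12/47.
Σ Y^2·P over the event = 0·(5/47) + 1·(5/47) + 4·(2/47) = 13/47.
E[Y^2 | X = 1] = (13/47) / (12/47) = 13/12.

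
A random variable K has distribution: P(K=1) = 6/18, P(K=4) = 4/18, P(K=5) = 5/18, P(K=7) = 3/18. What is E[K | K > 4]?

23/4

P(K > 4) = 4/9.
Σ over the event: 5·5/18 + 7·1/6 = 23/9.
E[K | K > 4] = (23/9) / (4/9) = 23/4.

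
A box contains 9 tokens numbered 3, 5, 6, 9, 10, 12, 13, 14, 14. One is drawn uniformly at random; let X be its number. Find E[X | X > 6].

12

P(X > 6) = 2/3.
Σ over the event: 9·1/9 + 10·1/9 + 12·1/9 + 13·1/9 + 14·2/9 = 8.
E[X | X > 6] = (8) / (2/3) = 12.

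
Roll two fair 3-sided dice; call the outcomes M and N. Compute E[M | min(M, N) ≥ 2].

5/2

Outcomes with min(M, N) ≥ 2: (2,2), (2,3), (3,2), (3,3), each with probability 1/9.
E[M | min(M, N) ≥ 2] = (2 + 2 + 3 + 3) / 4 = 5/2.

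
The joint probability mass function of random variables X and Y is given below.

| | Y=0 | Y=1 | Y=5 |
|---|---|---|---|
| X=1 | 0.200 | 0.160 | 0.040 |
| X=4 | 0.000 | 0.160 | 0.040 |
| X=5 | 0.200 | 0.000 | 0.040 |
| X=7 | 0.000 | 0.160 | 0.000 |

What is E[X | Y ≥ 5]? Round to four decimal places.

3.3333

P(Y ≥ 5) = 0.120.
Σ X·P over the event = 1·(0.040) + 4·(0.040) + 5·(0.040) = 0.400.
E[X | Y ≥ 5] = (0.400) / (0.120) = 3.3333.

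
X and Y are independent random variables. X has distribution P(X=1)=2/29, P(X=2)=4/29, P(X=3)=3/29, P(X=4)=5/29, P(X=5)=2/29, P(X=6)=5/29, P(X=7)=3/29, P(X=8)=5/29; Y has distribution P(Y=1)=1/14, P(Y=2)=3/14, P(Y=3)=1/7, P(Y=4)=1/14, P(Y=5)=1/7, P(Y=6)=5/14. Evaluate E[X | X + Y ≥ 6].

P(X + Y ≥ 6) = 351/406.
Summing X·P(x,y) over outcomes with X + Y ≥ 6 gives 921/203.
E[X | X + Y ≥ 6] = (921/203) / (351/406) = 614/117.

614/117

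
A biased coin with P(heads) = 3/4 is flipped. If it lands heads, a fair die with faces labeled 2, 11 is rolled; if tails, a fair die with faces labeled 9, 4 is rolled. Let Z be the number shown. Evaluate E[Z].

E[Z | heads] = (2+11)/2 = 13/2.
E[Z | tails] = (9+4)/2 = 13/2.
E[Z] = (3/4)·(13/2) + (1/4)·(13/2) = 13/2.

13/2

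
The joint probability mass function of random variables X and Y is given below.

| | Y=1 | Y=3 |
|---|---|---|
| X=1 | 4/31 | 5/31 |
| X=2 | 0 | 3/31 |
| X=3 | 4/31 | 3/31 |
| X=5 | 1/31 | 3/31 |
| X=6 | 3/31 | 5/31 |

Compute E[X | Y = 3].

P(Y = 3) = 19/31.
Summing X·P(X=x,Y=y) over the conditioning event gives 65/31.
E[X | Y = 3] = (65/31) / (19/31) = 65/19.

65/19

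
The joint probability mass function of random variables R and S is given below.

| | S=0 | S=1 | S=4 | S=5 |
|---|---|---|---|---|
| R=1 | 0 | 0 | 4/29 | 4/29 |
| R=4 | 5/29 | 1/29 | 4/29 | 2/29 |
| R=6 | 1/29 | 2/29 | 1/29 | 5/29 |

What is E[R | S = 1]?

P(S = 1) = 3/29.
Σ R·P over the event = 4·(1/29) + 6·(2/29) = 16/29.
E[R | S = 1] = (16/29) / (3/29) = 16/3.

16/3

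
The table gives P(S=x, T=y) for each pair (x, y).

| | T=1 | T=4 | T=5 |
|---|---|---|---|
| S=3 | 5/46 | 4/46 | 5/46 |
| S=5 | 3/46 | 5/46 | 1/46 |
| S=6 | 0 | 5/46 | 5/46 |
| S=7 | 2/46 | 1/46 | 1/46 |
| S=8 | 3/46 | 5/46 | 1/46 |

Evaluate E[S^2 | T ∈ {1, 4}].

1120/33

P(T ∈ {1, 4}) = 33/46.
Summing S^2·P(S=x,T=y) over the conditioning event gives 560/23.
E[S^2 | T ∈ {1, 4}] = (560/23) / (33/46) = 1120/33.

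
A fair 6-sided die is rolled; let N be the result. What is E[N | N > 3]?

Given N > 3, N is equally likely to be any of {4, 5, 6}.
E[N | N > 3] = (4 + 5 + 6) / 3 = 5.

5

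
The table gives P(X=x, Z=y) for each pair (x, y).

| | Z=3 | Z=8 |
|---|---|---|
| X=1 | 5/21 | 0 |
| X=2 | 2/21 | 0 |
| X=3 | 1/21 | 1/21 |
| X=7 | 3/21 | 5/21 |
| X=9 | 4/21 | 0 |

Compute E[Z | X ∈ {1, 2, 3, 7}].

P(X ∈ {1, 2, 3, 7}) = 17/21.
Σ Z·P over the event = 3·(5/21) + 3·(2/21) + 3·(1/21) + 8·(1/21) + 3·(3/21) + 8·(5/21) = 27/7.
E[Z | X ∈ {1, 2, 3, 7}] = (27/7) / (17/21) = 81/17.

81/17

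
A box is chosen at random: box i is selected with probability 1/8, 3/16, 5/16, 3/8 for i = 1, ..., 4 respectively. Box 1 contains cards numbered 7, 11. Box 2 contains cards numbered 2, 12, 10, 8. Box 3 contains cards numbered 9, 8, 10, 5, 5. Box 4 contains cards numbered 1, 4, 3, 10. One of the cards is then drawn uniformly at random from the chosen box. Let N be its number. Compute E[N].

E[N | box 1] = (7+11)/2 = 9.
E[N | box 2] = (2+12+10+8)/4 = 8.
E[N | box 3] = (9+8+10+5+5)/5 = 37/5.
E[N | box 4] = (1+4+3+10)/4 = 9/2.
E[N] = (1/8)·(9) + (3/16)·(8) + (5/16)·(37/5) + (3/8)·(9/2) = 53/8.

53/8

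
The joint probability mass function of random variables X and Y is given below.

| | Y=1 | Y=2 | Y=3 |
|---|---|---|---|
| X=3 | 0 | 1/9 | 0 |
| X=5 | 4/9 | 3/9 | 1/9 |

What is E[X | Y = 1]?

5

P(Y = 1) = 4/9.
Σ X·P over the event = 5·(4/9) = 20/9.
E[X | Y = 1] = (20/9) / (4/9) = 5.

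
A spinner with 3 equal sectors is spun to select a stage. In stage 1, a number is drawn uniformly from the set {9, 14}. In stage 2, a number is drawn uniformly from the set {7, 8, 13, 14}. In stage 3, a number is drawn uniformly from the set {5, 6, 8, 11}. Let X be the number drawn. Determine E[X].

59/6

E[X | stage 1] = (9+14)/2 = 23/2.
E[X | stage 2] = (7+8+13+14)/4 = 21/2.
E[X | stage 3] = (5+6+8+11)/4 = 15/2.
By the law of total expectation,
E[X] = (1/3)·(23/2) + (1/3)·(21/2) + (1/3)·(15/2) = 59/6.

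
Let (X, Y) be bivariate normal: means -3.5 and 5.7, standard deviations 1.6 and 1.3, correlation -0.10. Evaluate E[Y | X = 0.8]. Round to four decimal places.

5.3506

E[Y | X=x] = μ_Y + ρ(σ_Y/σ_X)(x − μ_X) for jointly normal variables.
E[Y | X=0.8] = 5.7 + (-0.10)·(1.3/1.6)·(0.8 − (-3.5)) = 5.7 + (-0.08125)·(4.3) = 5.3506.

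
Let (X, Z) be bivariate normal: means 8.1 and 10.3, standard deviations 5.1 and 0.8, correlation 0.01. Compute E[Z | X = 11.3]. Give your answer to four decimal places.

For a bivariate normal, E[Z | X=x] = μ_Z + ρ·(σ_Z/σ_X)·(x − μ_X).
E[Z | X=11.3] = 10.3 + (0.01)·(0.8/5.1)·(11.3 − (8.1)) = 10.3 + (0.0015686)·(3.2) = 10.3050.

10.3050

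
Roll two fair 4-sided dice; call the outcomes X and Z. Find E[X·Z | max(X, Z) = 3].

P(max(X, Z) = 3) = 5/16.
Summing XZ·P(x,y) over outcomes with max(X, Z) = 3 gives 27/16.
E[X·Z | max(X, Z) = 3] = (27/16) / (5/16) = 27/5.

27/5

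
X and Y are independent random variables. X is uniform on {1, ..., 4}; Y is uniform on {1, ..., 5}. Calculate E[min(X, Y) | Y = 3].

Outcomes with Y = 3: (1,3), (2,3), (3,3), (4,3), each with probability 1/20.
E[min(X, Y) | Y = 3] = (1 + 2 + 3 + 3) / 4 = 9/4.

9/4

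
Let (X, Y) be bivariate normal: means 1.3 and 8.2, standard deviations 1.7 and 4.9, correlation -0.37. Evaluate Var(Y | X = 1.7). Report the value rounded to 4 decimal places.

For a bivariate normal, Var(Y | X=x) = σ_Y²(1 − ρ²).
Var(Y | X=1.7) = (4.9)²·(1 − (-0.37)²) = 24.01·0.8631 = 20.7230.

20.7230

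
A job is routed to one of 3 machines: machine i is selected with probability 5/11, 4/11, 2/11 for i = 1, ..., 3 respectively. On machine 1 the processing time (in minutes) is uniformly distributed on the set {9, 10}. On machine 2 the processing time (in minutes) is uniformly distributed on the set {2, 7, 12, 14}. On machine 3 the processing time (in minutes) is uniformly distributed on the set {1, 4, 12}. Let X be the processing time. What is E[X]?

563/66

E[X | machine 1] = (9+10)/2 = 19/2.
E[X | machine 2] = (2+7+12+14)/4 = 35/4.
E[X | machine 3] = (1+4+12)/3 = 17/3.
E[X] = (5/11)·(19/2) + (4/11)·(35/4) + (2/11)·(17/3) = 563/66.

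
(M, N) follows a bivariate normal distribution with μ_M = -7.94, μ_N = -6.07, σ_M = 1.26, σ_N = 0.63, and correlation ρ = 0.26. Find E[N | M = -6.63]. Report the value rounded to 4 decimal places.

The regression of N on M has slope ρ·σ_N/σ_M and passes through (μ_M, μ_N).
E[N | M=-6.63] = -6.07 + (0.26)·(0.63/1.26)·(-6.63 − (-7.94)) = -6.07 + (0.13)·(1.31) = -5.8997.

-5.8997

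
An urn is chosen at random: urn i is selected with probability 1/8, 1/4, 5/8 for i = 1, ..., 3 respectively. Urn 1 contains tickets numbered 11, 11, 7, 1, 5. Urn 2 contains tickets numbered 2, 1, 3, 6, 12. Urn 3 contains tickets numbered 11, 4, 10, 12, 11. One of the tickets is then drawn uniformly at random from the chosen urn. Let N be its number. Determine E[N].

E[N | urn 1] = (11+11+7+1+5)/5 = 7.
E[N | urn 2] = (2+1+3+6+12)/5 = 24/5.
E[N | urn 3] = (11+4+10+12+11)/5 = 48/5.
E[N] = (1/8)·(7) + (1/4)·(24/5) + (5/8)·(48/5) = 323/40.

323/40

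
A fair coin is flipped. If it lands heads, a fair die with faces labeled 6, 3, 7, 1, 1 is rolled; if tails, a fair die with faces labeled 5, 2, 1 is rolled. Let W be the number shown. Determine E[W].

47/15

E[W | heads] = (6+3+7+1+1)/5 = 18/5.
E[W | tails] = (5+2+1)/3 = 8/3.
By the law of total expectation,
E[W] = (1/2)·(18/5) + (1/2)·(8/3) = 47/15.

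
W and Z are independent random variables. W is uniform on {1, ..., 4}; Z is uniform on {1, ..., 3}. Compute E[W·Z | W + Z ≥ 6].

P(W + Z ≥ 6) = 1/4.
Summing WZ·P(x,y) over outcomes with W + Z ≥ 6 gives 29/12.
E[W·Z | W + Z ≥ 6] = (29/12) / (1/4) = 29/3.

29/3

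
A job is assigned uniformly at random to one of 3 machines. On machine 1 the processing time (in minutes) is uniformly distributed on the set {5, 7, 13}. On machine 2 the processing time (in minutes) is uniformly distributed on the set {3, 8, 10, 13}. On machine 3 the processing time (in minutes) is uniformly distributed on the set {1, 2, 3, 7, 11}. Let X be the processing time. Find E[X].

E[X | machine 1] = (5+7+13)/3 = 25/3.
E[X | machine 2] = (3+8+10+13)/4 = 17/2.
E[X | machine 3] = (1+2+3+7+11)/5 = 24/5.
By the law of total expectation,
E[X] = (1/3)·(25/3) + (1/3)·(17/2) + (1/3)·(24/5) = 649/90.

649/90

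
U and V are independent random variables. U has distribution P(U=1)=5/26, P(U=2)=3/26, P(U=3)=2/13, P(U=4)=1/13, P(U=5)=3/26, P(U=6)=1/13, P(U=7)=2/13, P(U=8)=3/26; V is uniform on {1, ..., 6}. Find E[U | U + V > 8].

45/7

P(U + V > 8) = 21/52.
Summing U·P(x,y) over outcomes with U + V > 8 gives 135/52.
E[U | U + V > 8] = (135/52) / (21/52) = 45/7.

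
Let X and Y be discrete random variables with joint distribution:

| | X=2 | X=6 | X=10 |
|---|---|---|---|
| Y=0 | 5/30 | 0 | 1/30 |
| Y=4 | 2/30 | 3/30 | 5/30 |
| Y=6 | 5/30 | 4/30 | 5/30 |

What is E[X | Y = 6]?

P(Y = 6) = 7/15.
Summing X·P(X=x,Y=y) over the conditioning event gives 14/5.
E[X | Y = 6] = (14/5) / (7/15) = 6.

6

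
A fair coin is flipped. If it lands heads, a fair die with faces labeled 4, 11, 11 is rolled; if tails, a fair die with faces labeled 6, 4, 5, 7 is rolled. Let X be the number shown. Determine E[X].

85/12

E[X | heads] = (4+11+11)/3 = 26/3.
E[X | tails] = (6+4+5+7)/4 = 11/2.
By the law of total expectation,
E[X] = (1/2)·(26/3) + (1/2)·(11/2) = 85/12.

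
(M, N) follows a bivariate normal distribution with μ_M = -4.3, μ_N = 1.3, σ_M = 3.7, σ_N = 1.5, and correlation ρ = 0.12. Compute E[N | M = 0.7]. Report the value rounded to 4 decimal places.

The regression of N on M has slope ρ·σ_N/σ_M and passes through (μ_M, μ_N).
E[N | M=0.7] = 1.3 + (0.12)·(1.5/3.7)·(0.7 − (-4.3)) = 1.3 + (0.048649)·(5) = 1.5432.

1.5432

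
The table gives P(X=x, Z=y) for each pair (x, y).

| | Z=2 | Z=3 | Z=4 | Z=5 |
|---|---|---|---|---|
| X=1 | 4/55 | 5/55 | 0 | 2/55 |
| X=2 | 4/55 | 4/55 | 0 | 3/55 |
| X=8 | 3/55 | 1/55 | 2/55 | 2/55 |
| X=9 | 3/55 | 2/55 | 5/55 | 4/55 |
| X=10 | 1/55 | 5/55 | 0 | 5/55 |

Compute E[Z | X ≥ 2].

P(X ≥ 2) = 4/5.
Summing Z·P(X=x,Z=y) over the conditioning event gives 156/55.
E[Z | X ≥ 2] = (156/55) / (4/5) = 39/11.

39/11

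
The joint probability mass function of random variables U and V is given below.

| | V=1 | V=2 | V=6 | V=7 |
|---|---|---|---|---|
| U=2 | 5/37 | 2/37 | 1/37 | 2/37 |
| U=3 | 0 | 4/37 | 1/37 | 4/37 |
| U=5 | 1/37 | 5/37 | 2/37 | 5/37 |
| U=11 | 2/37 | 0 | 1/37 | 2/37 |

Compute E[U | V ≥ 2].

130/29

P(V ≥ 2) = 29/37.
Summing U·P(U=x,V=y) over the conditioning event gives 130/37.
E[U | V ≥ 2] = (130/37) / (29/37) = 130/29.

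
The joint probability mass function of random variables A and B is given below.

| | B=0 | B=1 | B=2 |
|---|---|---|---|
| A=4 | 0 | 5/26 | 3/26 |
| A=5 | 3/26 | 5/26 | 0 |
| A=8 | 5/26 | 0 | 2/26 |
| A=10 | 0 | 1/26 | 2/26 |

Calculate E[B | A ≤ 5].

P(A ≤ 5) = 8/13.
Σ B·P over the event = 1·(5/26) + 2·(3/26) + 0·(3/26) + 1·(5/26) = 8/13.
E[B | A ≤ 5] = (8/13) / (8/13) = 1.

1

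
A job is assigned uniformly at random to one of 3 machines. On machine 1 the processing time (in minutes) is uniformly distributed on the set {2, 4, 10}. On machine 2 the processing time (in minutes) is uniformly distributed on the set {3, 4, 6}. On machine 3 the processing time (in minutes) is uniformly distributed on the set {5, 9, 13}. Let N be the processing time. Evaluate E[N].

56/9

E[N | machine 1] = (2+4+10)/3 = 16/3.
E[N | machine 2] = (3+4+6)/3 = 13/3.
E[N | machine 3] = (5+9+13)/3 = 9.
E[N] = (1/3)·(16/3) + (1/3)·(13/3) + (1/3)·(9) = 56/9.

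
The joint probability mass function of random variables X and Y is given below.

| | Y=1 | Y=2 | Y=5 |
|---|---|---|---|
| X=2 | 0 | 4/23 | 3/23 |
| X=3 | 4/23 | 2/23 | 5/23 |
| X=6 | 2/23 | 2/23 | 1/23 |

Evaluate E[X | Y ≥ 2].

P(Y ≥ 2) = 17/23.
Summing X·P(X=x,Y=y) over the conditioning event gives 53/23.
E[X | Y ≥ 2] = (53/23) / (17/23) = 53/17.

53/17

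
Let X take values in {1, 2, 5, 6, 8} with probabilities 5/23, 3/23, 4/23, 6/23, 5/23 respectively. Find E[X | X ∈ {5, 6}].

28/5

P(X ∈ {5, 6}) = 10/23.
Σ over the event: 5·4/23 + 6·6/23 = 56/23.
E[X | X ∈ {5, 6}] = (56/23) / (10/23) = 28/5.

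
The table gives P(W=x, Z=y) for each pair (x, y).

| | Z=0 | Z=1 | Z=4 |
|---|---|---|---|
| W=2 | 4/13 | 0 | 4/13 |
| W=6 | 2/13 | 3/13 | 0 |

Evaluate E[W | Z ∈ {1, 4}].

26/7

P(Z ∈ {1, 4}) = 7/13.
Σ W·P over the event = 2·(4/13) + 6·(3/13) = 2.
E[W | Z ∈ {1, 4}] = (2) / (7/13) = 26/7.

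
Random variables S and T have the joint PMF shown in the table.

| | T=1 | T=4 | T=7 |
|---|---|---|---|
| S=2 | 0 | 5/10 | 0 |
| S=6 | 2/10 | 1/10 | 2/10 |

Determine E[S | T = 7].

6

P(T = 7) = 1/5.
Σ S·P over the event = 6·(2/10) = 6/5.
E[S | T = 7] = (6/5) / (1/5) = 6.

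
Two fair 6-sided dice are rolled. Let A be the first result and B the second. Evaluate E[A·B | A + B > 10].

Outcomes with A + B > 10: (5,6), (6,5), (6,6), each with probability 1/36.
E[A·B | A + B > 10] = (30 + 30 + 36) / 3 = 32.

32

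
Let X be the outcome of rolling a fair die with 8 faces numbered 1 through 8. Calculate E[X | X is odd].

Given X is odd, X is equally likely to be any of {1, 3, 5, 7}.
E[X | X is odd] = (1 + 3 + 5 + 7) / 4 = 4.

4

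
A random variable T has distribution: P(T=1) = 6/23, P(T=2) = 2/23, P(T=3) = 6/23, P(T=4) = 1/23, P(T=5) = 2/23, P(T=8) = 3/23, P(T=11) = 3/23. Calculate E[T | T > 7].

19/2

P(T > 7) = 6/23.
Σ over the event: 8·3/23 + 11·3/23 = 57/23.
E[T | T > 7] = (57/23) / (6/23) = 19/2.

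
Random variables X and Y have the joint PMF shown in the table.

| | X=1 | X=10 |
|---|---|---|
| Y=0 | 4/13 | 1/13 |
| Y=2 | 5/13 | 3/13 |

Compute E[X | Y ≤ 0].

14/5

P(Y ≤ 0) = 5/13.
Σ X·P over the event = 1·(4/13) + 10·(1/13) = 14/13.
E[X | Y ≤ 0] = (14/13) / (5/13) = 14/5.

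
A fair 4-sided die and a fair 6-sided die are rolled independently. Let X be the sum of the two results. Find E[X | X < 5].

10/3

P(X < 5) = 1/4.
Σ over the event: 2·1/24 + 3·1/12 + 4·1/8 = 5/6.
E[X | X < 5] = (5/6) / (1/4) = 10/3.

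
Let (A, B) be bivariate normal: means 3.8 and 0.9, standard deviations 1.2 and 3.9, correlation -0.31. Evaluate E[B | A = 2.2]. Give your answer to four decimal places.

2.5120

For a bivariate normal, E[B | A=x] = μ_B + ρ·(σ_B/σ_A)·(x − μ_A).
E[B | A=2.2] = 0.9 + (-0.31)·(3.9/1.2)·(2.2 − (3.8)) = 0.9 + (-1.0075)·(-1.6) = 2.5120.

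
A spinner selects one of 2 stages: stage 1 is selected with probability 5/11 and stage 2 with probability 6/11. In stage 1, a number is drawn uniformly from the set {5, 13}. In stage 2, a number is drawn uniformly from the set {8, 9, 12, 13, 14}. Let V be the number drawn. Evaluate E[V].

E[V | stage 1] = (5+13)/2 = 9.
E[V | stage 2] = (8+9+12+13+14)/5 = 56/5.
E[V] = (5/11)·(9) + (6/11)·(56/5) = 51/5.

51/5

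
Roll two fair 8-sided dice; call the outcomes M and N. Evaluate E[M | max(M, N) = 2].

5/3

P(max(M, N) = 2) = 3/64.
Summing M·P(x,y) over outcomes with max(M, N) = 2 gives 5/64.
E[M | max(M, N) = 2] = (5/64) / (3/64) = 5/3.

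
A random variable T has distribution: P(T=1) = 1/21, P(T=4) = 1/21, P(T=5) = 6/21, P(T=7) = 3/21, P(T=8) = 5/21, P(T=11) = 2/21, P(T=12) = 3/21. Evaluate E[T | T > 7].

49/5

P(T > 7) = 10/21.
Σ over the event: 8·5/21 + 11·2/21 + 12·1/7 = 14/3.
E[T | T > 7] = (14/3) / (10/21) = 49/5.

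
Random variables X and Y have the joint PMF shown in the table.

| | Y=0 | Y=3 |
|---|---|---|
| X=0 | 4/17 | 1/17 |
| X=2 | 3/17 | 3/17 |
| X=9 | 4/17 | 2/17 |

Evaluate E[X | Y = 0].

P(Y = 0) = 11/17.
Σ X·P over the event = 0·(4/17) + 2·(3/17) + 9·(4/17) = 42/17.
E[X | Y = 0] = (42/17) / (11/17) = 42/11.

42/11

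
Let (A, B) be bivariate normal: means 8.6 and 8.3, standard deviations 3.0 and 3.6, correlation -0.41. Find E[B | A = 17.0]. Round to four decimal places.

4.1672

E[B | A=x] = μ_B + ρ(σ_B/σ_A)(x − μ_A) for jointly normal variables.
E[B | A=17.0] = 8.3 + (-0.41)·(3.6/3.0)·(17.0 − (8.6)) = 8.3 + (-0.492)·(8.4) = 4.1672.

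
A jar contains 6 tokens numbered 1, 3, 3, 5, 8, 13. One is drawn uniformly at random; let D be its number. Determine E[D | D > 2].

32/5

P(D > 2) = 5/6.
Σ over the event: 3·1/3 + 5·1/6 + 8·1/6 + 13·1/6 = 16/3.
E[D | D > 2] = (16/3) / (5/6) = 32/5.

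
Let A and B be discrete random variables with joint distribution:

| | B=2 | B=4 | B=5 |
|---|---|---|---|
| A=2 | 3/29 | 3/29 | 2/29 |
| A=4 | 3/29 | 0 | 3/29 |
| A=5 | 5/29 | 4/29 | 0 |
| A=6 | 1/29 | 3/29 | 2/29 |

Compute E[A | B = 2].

P(B = 2) = 12/29.
Σ A·P over the event = 2·(3/29) + 4·(3/29) + 5·(5/29) + 6·(1/29) = 49/29.
E[A | B = 2] = (49/29) / (12/29) = 49/12.

49/12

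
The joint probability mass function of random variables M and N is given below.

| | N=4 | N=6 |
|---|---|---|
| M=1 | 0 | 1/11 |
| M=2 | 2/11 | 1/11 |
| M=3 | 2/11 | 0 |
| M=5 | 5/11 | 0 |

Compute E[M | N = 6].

P(N = 6) = 2/11.
Σ M·P over the event = 1·(1/11) + 2·(1/11) = 3/11.
E[M | N = 6] = (3/11) / (2/11) = 3/2.

3/2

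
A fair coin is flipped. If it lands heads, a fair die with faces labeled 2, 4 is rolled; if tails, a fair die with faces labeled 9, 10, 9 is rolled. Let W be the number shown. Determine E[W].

37/6

E[W | heads] = (2+4)/2 = 3.
E[W | tails] = (9+10+9)/3 = 28/3.
By the law of total expectation,
E[W] = (1/2)·(3) + (1/2)·(28/3) = 37/6.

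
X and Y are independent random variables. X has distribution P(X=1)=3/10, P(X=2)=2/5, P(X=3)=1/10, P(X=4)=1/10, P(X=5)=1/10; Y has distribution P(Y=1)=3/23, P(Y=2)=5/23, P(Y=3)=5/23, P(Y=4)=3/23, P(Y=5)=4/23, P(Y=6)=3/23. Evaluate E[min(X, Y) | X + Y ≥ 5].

P(X + Y ≥ 5) = 78/115.
Summing min(X,Y)·P(x,y) over outcomes with X + Y ≥ 5 gives 174/115.
E[min(X, Y) | X + Y ≥ 5] = (174/115) / (78/115) = 29/13.

29/13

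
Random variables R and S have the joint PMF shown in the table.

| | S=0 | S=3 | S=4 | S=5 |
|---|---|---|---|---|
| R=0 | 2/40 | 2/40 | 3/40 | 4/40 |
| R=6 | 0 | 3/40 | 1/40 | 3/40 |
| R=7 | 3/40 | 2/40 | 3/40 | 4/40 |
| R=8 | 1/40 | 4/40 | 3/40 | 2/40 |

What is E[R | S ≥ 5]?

P(S ≥ 5) = 13/40.
Σ R·P over the event = 0·(4/40) + 6·(3/40) + 7·(4/40) + 8·(2/40) = 31/20.
E[R | S ≥ 5] = (31/20) / (13/40) = 62/13.

62/13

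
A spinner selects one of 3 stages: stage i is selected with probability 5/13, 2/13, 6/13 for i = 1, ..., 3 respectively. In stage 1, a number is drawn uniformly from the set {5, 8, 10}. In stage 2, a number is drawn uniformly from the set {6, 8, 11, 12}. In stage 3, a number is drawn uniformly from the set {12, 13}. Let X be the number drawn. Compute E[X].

791/78

E[X | stage 1] = (5+8+10)/3 = 23/3.
E[X | stage 2] = (6+8+11+12)/4 = 37/4.
E[X | stage 3] = (12+13)/2 = 25/2.
E[X] = (5/13)·(23/3) + (2/13)·(37/4) + (6/13)·(25/2) = 791/78.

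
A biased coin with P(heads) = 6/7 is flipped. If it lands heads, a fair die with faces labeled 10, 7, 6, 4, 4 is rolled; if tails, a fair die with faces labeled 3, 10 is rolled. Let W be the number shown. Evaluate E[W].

437/70

E[W | heads] = (10+7+6+4+4)/5 = 31/5.
E[W | tails] = (3+10)/2 = 13/2.
E[W] = (6/7)·(31/5) + (1/7)·(13/2) = 437/70.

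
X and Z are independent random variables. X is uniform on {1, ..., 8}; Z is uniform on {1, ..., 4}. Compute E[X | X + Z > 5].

P(X + Z > 5) = 11/16.
Summing X·P(x,y) over outcomes with X + Z > 5 gives 31/8.
E[X | X + Z > 5] = (31/8) / (11/16) = 62/11.

62/11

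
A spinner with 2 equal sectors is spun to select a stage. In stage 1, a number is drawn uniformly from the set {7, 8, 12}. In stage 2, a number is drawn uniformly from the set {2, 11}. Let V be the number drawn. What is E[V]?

31/4

E[V | stage 1] = (7+8+12)/3 = 9.
E[V | stage 2] = (2+11)/2 = 13/2.
E[V] = (1/2)·(9) + (1/2)·(13/2) = 31/4.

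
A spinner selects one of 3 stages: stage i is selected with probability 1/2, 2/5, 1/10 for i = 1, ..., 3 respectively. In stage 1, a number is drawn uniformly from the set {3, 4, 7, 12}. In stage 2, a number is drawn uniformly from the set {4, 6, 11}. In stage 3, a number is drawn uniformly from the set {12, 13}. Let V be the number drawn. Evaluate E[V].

73/10

E[V | stage 1] = (3+4+7+12)/4 = 13/2.
E[V | stage 2] = (4+6+11)/3 = 7.
E[V | stage 3] = (12+13)/2 = 25/2.
By the law of total expectation,
E[V] = (1/2)·(13/2) + (2/5)·(7) + (1/10)·(25/2) = 73/10.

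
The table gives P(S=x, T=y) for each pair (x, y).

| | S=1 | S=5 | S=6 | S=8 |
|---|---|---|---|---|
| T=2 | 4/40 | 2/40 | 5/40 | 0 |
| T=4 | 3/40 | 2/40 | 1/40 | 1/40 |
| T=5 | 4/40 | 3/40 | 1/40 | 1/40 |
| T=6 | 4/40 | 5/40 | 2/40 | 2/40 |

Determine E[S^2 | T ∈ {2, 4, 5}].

566/27

P(T ∈ {2, 4, 5}) = 27/40.
Summing S^2·P(S=x,T=y) over the conditioning event gives 283/20.
E[S^2 | T ∈ {2, 4, 5}] = (283/20) / (27/40) = 566/27.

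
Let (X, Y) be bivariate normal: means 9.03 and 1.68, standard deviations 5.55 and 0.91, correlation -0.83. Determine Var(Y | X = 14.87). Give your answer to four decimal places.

For a bivariate normal, Var(Y | X=x) = σ_Y²(1 − ρ²).
Var(Y | X=14.87) = (0.91)²·(1 − (-0.83)²) = 0.8281·0.3111 = 0.2576.

0.2576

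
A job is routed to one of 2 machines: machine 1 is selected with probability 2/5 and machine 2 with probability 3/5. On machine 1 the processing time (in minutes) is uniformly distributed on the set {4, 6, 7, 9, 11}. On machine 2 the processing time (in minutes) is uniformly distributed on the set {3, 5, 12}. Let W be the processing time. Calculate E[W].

174/25

E[W | machine 1] = (4+6+7+9+11)/5 = 37/5.
E[W | machine 2] = (3+5+12)/3 = 20/3.
By the law of total expectation,
E[W] = (2/5)·(37/5) + (3/5)·(20/3) = 174/25.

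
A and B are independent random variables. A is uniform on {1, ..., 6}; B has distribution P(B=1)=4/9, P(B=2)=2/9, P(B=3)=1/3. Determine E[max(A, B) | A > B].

P(A > B) = 37/54.
Summing max(A,B)·P(x,y) over outcomes with A > B gives 161/54.
E[max(A, B) | A > B] = (161/54) / (37/54) = 161/37.

161/37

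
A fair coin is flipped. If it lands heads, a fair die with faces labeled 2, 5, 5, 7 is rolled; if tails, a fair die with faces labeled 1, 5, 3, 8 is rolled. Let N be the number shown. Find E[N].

E[N | heads] = (2+5+5+7)/4 = 19/4.
E[N | tails] = (1+5+3+8)/4 = 17/4.
E[N] = (1/2)·(19/4) + (1/2)·(17/4) = 9/2.

9/2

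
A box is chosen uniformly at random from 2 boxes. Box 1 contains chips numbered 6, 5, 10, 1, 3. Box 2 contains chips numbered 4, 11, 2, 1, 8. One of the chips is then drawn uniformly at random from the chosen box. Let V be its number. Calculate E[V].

E[V | box 1] = (6+5+10+1+3)/5 = 5.
E[V | box 2] = (4+11+2+1+8)/5 = 26/5.
E[V] = (1/2)·(5) + (1/2)·(26/5) = 51/10.

51/10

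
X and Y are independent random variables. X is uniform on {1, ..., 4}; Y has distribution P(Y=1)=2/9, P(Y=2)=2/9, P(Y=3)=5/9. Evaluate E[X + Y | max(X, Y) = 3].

P(max(X, Y) = 3) = 19/36.
Summing (X+Y)·P(x,y) over outcomes with max(X, Y) = 3 gives 31/12.
E[X + Y | max(X, Y) = 3] = (31/12) / (19/36) = 93/19.

93/19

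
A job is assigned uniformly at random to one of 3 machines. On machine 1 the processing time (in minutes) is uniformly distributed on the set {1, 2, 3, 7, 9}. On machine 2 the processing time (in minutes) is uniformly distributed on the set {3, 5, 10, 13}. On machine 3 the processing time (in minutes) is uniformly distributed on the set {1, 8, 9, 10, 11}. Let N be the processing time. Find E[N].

E[N | machine 1] = (1+2+3+7+9)/5 = 22/5.
E[N | machine 2] = (3+5+10+13)/4 = 31/4.
E[N | machine 3] = (1+8+9+10+11)/5 = 39/5.
E[N] = (1/3)·(22/5) + (1/3)·(31/4) + (1/3)·(39/5) = 133/20.

133/20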